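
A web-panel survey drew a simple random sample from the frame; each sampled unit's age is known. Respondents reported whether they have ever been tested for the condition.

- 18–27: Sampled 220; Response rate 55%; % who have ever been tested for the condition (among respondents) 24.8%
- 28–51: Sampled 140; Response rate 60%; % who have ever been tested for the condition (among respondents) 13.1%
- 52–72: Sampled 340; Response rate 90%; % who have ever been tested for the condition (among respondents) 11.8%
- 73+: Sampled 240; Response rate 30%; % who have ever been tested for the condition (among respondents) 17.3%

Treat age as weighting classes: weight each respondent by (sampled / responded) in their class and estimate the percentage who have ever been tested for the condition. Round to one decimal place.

Inverse-response-rate weighting restores each class to its sampled count, so class totals weight by n_sampled:
  18–27: 220 × 24.8 = 5456
  28–51: 140 × 13.1 = 1834
  52–72: 340 × 11.8 = 4012
  73+: 240 × 17.3 = 4152
Adjusted estimate = 15,454 / 940 = 16.4404 → 16.4%.

16.4%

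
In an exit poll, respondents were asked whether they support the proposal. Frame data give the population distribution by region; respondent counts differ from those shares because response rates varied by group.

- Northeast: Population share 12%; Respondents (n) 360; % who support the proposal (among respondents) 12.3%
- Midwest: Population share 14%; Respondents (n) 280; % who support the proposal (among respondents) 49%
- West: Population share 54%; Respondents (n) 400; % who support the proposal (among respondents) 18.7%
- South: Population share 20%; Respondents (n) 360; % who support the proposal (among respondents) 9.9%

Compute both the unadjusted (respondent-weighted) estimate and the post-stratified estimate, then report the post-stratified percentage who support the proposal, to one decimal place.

20.4%

Without adjustment, the pooled respondent share is:
  (360/1400)×12.3 + (280/1400)×49 + (400/1400)×18.7 + (360/1400)×9.9 = 20.8514%
Post-stratified estimate weights by population shares:
  0.12×12.3 + 0.14×49 + 0.54×18.7 + 0.2×9.9 = 20.414%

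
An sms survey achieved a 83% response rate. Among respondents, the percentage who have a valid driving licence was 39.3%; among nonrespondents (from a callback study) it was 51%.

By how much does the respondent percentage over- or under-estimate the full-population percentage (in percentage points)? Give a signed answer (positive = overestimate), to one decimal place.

-2.0 percentage points

Nonresponse fraction = 1 − 0.83 = 0.17.
Bias = (nonresponse fraction) × (respondent percentage − nonrespondent percentage)
     = 0.17 × (39.3 − 51) = 0.17 × -11.7 = -1.989.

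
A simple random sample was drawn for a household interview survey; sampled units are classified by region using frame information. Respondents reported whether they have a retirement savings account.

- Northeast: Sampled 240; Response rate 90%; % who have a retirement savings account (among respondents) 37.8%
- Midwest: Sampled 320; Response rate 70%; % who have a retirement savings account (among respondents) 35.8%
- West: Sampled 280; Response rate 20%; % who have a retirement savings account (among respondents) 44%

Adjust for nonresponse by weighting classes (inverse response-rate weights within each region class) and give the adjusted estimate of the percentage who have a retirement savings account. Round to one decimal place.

With weight = n_sampled/n_responded per class, the weighted class total is n_sampled:
  Northeast: 240 × 37.8 = 9072
  Midwest: 320 × 35.8 = 11,456
  West: 280 × 44 = 12,320
Adjusted estimate = 32,848 / 840 = 39.1048 → 39.1%.

39.1%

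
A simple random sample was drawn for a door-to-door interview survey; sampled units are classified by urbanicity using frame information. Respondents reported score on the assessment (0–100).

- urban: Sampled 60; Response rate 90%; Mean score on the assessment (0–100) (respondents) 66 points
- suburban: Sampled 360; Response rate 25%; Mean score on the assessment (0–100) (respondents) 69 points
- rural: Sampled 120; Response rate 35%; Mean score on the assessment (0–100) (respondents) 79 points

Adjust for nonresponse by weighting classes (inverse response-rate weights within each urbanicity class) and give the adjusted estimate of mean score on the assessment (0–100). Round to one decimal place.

Inverse-response-rate weighting restores each class to its sampled count, so class totals weight by n_sampled:
  urban: 60 × 66 = 3960
  suburban: 360 × 69 = 24,840
  rural: 120 × 79 = 9480
Adjusted estimate = 38,280 / 540 = 70.8889 → 70.9.

70.9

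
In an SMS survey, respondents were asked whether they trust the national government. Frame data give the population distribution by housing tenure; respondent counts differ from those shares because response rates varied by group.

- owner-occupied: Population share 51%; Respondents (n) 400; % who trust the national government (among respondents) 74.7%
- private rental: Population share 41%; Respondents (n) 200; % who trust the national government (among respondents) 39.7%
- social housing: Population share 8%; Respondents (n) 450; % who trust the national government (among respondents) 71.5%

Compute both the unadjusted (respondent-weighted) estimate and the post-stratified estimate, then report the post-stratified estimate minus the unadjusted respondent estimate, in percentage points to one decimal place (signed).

Naive respondent-only estimate (weights = respondent counts):
  (400/1050)×74.7 + (200/1050)×39.7 + (450/1050)×71.5 = 66.6619%
Post-stratifying to population shares instead:
  0.51×74.7 + 0.41×39.7 + 0.08×71.5 = 60.094%
Difference = 60.094 − 66.6619 = -6.5679 pp.

-6.6 percentage points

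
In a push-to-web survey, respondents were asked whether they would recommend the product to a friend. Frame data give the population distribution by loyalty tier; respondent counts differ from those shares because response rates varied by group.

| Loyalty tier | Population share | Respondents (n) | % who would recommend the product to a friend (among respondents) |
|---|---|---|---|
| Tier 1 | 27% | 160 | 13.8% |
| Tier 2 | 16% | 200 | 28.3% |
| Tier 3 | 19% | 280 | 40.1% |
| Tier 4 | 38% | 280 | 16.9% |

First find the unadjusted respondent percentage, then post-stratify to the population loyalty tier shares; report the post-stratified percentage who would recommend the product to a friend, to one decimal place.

Unadjusted (pooled respondent) estimate weights by respondent counts:
  (160/920)×13.8 + (200/920)×28.3 + (280/920)×40.1 + (280/920)×16.9 = 25.9%
Reweighting by population loyalty tier shares:
  0.27×13.8 + 0.16×28.3 + 0.19×40.1 + 0.38×16.9 = 22.295%

22.3%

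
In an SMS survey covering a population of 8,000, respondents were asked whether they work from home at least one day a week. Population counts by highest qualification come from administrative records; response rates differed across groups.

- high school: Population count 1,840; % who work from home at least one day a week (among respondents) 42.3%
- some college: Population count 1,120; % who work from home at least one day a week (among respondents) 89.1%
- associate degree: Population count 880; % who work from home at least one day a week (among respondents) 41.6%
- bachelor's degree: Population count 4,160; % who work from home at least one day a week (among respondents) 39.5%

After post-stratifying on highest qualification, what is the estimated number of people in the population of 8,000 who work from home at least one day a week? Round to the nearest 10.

Apply each group's respondent rate to its population count:
  high school: 1,840 × 42.3% = 778.32
  some college: 1,120 × 89.1% = 997.92
  associate degree: 880 × 41.6% = 366.08
  bachelor's degree: 4,160 × 39.5% = 1643.2
Estimated total = 3785.52 → 3,790.

3,790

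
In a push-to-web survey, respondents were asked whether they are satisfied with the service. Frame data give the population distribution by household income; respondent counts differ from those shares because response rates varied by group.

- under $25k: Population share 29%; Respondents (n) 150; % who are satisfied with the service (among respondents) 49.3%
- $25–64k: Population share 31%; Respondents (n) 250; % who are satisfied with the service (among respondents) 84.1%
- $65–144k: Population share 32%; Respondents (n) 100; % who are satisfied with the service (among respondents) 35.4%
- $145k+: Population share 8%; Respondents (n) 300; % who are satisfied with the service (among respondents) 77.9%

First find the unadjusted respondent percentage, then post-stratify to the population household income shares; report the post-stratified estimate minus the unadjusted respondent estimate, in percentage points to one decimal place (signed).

Without adjustment, the pooled respondent share is:
  (150/800)×49.3 + (250/800)×84.1 + (100/800)×35.4 + (300/800)×77.9 = 69.1625%
Post-stratifying to population shares instead:
  0.29×49.3 + 0.31×84.1 + 0.32×35.4 + 0.08×77.9 = 57.928%
Difference = 57.928 − 69.1625 = -11.2345 pp.

-11.2 percentage points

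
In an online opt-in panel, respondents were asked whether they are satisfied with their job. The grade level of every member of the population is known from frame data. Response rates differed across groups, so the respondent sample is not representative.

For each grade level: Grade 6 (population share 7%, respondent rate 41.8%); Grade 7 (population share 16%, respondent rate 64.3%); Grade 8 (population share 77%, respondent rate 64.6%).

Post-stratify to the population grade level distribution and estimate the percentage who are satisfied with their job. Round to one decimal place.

63.0%

Weight each group's respondent value by its population share:
  Grade 6: 0.07 × 41.8 = 2.926
  Grade 7: 0.16 × 64.3 = 10.288
  Grade 8: 0.77 × 64.6 = 49.742
Post-stratified estimate = 62.956 → 63.0%.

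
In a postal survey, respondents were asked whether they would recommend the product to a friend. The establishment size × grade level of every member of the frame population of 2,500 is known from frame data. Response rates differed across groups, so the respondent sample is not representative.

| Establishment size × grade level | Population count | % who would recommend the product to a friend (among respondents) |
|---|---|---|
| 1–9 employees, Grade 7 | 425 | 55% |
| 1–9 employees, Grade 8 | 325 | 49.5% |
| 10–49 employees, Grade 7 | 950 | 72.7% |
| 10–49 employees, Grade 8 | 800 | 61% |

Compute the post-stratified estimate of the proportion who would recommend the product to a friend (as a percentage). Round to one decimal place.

Reweight to the known establishment size × grade level distribution:
  1–9 employees, Grade 7: (425/2,500) × 55 = 9.35
  1–9 employees, Grade 8: (325/2,500) × 49.5 = 6.435
  10–49 employees, Grade 7: (950/2,500) × 72.7 = 27.626
  10–49 employees, Grade 8: (800/2,500) × 61 = 19.52
Post-stratified estimate = 62.931 → 62.9%.

62.9%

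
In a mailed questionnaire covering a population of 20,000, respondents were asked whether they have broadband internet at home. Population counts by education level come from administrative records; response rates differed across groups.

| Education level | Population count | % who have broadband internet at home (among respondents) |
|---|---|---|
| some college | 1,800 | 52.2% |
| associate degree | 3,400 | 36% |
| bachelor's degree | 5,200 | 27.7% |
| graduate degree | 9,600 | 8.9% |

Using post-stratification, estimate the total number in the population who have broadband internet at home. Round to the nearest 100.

Estimated count per cell = population count × respondent percentage:
  some college: 1,800 × 52.2% = 939.6
  associate degree: 3,400 × 36% = 1224
  bachelor's degree: 5,200 × 27.7% = 1440.4
  graduate degree: 9,600 × 8.9% = 854.4
Estimated total = 4458.4 → 4,500.

4,500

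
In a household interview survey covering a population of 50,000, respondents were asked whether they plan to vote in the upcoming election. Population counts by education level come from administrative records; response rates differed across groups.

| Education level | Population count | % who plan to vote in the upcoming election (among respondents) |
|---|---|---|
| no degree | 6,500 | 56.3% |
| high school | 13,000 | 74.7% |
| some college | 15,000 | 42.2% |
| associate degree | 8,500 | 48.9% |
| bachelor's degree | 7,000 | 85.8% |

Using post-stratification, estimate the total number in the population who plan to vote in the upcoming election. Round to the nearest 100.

Each cell contributes its population count × the respondent rate:
  no degree: 6,500 × 56.3% = 3659.5
  high school: 13,000 × 74.7% = 9711
  some college: 15,000 × 42.2% = 6330
  associate degree: 8,500 × 48.9% = 4156.5
  bachelor's degree: 7,000 × 85.8% = 6006
Estimated total = 29,863 → 29,900.

29,900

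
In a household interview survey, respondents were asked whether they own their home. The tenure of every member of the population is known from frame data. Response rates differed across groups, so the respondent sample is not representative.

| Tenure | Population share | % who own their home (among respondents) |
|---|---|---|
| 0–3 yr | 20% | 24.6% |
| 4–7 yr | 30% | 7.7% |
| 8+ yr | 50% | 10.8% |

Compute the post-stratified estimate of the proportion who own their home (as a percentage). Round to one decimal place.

12.6%

Reweight to the known tenure distribution:
  0–3 yr: 0.2 × 24.6 = 4.92
  4–7 yr: 0.3 × 7.7 = 2.31
  8+ yr: 0.5 × 10.8 = 5.4
Post-stratified estimate = 12.63 → 12.6%.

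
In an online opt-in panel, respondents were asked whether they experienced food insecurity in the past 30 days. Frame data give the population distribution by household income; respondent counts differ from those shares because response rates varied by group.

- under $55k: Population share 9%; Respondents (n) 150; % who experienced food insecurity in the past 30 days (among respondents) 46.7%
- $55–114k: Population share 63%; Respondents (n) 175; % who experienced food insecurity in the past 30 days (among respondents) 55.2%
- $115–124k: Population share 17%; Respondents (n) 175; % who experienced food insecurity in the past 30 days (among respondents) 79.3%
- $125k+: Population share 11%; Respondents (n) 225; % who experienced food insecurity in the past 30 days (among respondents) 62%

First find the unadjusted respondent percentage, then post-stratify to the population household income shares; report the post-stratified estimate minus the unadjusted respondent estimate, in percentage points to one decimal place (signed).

Unadjusted (pooled respondent) estimate weights by respondent counts:
  (150/725)×46.7 + (175/725)×55.2 + (175/725)×79.3 + (225/725)×62 = 61.369%
Reweighting by population household income shares:
  0.09×46.7 + 0.63×55.2 + 0.17×79.3 + 0.11×62 = 59.28%
Difference = 59.28 − 61.369 = -2.089 pp.

-2.1 percentage points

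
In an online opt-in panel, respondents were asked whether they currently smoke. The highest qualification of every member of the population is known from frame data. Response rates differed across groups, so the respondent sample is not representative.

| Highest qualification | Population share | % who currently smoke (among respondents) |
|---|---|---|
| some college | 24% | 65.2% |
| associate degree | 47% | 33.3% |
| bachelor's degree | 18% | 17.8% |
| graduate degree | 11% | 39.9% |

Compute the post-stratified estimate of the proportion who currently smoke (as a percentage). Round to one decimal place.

38.9%

Reweight to the known highest qualification distribution:
  some college: 0.24 × 65.2 = 15.648
  associate degree: 0.47 × 33.3 = 15.651
  bachelor's degree: 0.18 × 17.8 = 3.204
  graduate degree: 0.11 × 39.9 = 4.389
Post-stratified estimate = 38.892 → 38.9%.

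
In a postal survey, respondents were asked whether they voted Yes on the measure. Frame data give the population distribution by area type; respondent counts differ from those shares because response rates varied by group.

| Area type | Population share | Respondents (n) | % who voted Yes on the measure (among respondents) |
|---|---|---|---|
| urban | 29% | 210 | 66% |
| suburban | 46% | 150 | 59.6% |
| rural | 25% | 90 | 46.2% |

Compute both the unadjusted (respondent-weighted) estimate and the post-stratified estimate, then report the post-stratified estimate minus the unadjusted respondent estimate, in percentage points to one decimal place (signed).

Naive respondent-only estimate (weights = respondent counts):
  (210/450)×66 + (150/450)×59.6 + (90/450)×46.2 = 59.9067%
Post-stratifying to population shares instead:
  0.29×66 + 0.46×59.6 + 0.25×46.2 = 58.106%
Difference = 58.106 − 59.9067 = -1.8007 pp.

-1.8 percentage points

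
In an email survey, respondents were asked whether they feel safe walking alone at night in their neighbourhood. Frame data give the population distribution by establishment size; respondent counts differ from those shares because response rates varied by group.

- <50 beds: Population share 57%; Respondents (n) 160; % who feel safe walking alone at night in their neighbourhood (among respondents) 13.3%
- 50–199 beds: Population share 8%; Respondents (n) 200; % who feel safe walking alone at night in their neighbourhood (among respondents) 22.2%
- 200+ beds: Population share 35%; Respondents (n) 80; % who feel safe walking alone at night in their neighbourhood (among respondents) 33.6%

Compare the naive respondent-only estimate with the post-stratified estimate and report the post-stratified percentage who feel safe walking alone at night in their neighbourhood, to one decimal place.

Without adjustment, the pooled respondent share is:
  (160/440)×13.3 + (200/440)×22.2 + (80/440)×33.6 = 21.0364%
Reweighting by population establishment size shares:
  0.57×13.3 + 0.08×22.2 + 0.35×33.6 = 21.117%

21.1%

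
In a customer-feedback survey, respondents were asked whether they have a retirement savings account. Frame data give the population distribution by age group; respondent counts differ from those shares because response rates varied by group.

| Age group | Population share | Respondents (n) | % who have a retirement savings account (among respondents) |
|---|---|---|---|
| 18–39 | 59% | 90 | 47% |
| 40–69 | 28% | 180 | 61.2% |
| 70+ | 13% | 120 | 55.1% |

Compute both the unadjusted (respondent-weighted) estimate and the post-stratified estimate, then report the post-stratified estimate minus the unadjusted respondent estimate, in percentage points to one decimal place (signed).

Naive respondent-only estimate (weights = respondent counts):
  (90/390)×47 + (180/390)×61.2 + (120/390)×55.1 = 56.0462%
Post-stratified estimate weights by population shares:
  0.59×47 + 0.28×61.2 + 0.13×55.1 = 52.029%
Difference = 52.029 − 56.0462 = -4.0172 pp.

-4.0 percentage points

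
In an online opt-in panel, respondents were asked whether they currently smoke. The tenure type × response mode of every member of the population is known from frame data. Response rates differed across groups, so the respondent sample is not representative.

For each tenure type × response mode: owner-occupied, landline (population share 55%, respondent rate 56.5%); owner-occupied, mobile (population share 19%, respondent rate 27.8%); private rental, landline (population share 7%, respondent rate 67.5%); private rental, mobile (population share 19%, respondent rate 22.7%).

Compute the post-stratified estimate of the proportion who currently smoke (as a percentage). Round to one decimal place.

Weight each group's respondent value by its population share:
  owner-occupied, landline: 0.55 × 56.5 = 31.075
  owner-occupied, mobile: 0.19 × 27.8 = 5.282
  private rental, landline: 0.07 × 67.5 = 4.725
  private rental, mobile: 0.19 × 22.7 = 4.313
Post-stratified estimate = 45.395 → 45.4%.

45.4%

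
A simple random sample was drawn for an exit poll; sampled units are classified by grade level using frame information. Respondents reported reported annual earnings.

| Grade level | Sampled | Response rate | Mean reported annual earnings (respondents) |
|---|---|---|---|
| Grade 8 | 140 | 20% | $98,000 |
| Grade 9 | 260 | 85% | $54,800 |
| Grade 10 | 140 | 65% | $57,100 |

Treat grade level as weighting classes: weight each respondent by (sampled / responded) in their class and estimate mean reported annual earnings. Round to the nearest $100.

$66,600

Each respondent's weight = sampled/responded in their class; summing within a class gives n_sampled, so:
  Grade 8: 140 × 98,000 = 13,720,000
  Grade 9: 260 × 54,800 = 14,248,000
  Grade 10: 140 × 57,100 = 7,994,000
Adjusted estimate = 35,962,000 / 540 = 66596.3 → $66,600.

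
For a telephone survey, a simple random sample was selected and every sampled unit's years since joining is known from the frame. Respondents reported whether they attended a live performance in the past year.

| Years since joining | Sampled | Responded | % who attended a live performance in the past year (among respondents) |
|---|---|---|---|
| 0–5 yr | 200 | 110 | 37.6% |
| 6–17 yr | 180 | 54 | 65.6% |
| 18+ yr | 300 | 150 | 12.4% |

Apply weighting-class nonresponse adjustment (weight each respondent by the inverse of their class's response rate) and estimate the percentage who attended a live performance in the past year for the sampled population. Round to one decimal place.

Class response rates: 0–5 yr 110/200 = 55%, 6–17 yr 54/180 = 30%, 18+ yr 150/300 = 50%.
Inverse-response-rate weighting restores each class to its sampled count, so class totals weight by n_sampled:
  0–5 yr: 200 × 37.6 = 7520
  6–17 yr: 180 × 65.6 = 11808
  18+ yr: 300 × 12.4 = 3720
Adjusted estimate = 23,048 / 680 = 33.8941 → 33.9%.

33.9%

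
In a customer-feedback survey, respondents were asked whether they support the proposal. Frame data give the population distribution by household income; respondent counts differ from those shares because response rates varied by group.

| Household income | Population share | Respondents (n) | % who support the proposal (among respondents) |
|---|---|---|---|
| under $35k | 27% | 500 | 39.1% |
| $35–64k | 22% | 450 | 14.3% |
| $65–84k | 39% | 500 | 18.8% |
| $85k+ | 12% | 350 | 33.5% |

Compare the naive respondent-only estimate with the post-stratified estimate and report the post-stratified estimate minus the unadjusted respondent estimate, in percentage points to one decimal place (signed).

Without adjustment, the pooled respondent share is:
  (500/1800)×39.1 + (450/1800)×14.3 + (500/1800)×18.8 + (350/1800)×33.5 = 26.1722%
Reweighting by population household income shares:
  0.27×39.1 + 0.22×14.3 + 0.39×18.8 + 0.12×33.5 = 25.055%
Difference = 25.055 − 26.1722 = -1.1172 pp.

-1.1 percentage points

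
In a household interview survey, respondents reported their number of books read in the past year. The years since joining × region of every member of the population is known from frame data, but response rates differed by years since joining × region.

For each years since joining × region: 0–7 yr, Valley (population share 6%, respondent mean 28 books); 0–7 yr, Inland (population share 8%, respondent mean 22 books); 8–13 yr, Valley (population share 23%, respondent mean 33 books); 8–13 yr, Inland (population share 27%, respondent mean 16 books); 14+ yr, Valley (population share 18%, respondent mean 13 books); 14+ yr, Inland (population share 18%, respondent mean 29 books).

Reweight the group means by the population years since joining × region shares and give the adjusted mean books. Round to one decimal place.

22.9

Weight each group's respondent value by its population share:
  0–7 yr, Valley: 0.06 × 28 = 1.68
  0–7 yr, Inland: 0.08 × 22 = 1.76
  8–13 yr, Valley: 0.23 × 33 = 7.59
  8–13 yr, Inland: 0.27 × 16 = 4.32
  14+ yr, Valley: 0.18 × 13 = 2.34
  14+ yr, Inland: 0.18 × 29 = 5.22
Post-stratified estimate = 22.91 → 22.9.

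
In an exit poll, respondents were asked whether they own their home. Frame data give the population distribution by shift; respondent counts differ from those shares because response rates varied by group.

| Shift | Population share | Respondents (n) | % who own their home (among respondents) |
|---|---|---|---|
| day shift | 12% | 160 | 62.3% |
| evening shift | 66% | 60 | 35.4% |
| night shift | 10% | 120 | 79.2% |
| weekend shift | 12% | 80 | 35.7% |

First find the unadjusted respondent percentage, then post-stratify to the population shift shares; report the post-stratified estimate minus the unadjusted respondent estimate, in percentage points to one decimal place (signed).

-15.2 percentage points

Naive respondent-only estimate (weights = respondent counts):
  (160/420)×62.3 + (60/420)×35.4 + (120/420)×79.2 + (80/420)×35.7 = 58.219%
Reweighting by population shift shares:
  0.12×62.3 + 0.66×35.4 + 0.1×79.2 + 0.12×35.7 = 43.044%
Difference = 43.044 − 58.219 = -15.175 pp.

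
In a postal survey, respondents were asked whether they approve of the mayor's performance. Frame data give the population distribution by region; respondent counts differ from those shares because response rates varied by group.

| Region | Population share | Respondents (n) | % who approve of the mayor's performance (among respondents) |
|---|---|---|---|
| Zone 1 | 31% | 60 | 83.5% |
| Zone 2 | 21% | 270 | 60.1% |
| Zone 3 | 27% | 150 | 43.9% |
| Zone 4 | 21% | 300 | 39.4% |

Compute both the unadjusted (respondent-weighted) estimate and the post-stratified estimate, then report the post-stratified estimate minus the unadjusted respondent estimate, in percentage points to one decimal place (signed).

+7.8 percentage points

Unadjusted (pooled respondent) estimate weights by respondent counts:
  (60/780)×83.5 + (270/780)×60.1 + (150/780)×43.9 + (300/780)×39.4 = 50.8231%
Post-stratifying to population shares instead:
  0.31×83.5 + 0.21×60.1 + 0.27×43.9 + 0.21×39.4 = 58.633%
Difference = 58.633 − 50.8231 = 7.8099 pp.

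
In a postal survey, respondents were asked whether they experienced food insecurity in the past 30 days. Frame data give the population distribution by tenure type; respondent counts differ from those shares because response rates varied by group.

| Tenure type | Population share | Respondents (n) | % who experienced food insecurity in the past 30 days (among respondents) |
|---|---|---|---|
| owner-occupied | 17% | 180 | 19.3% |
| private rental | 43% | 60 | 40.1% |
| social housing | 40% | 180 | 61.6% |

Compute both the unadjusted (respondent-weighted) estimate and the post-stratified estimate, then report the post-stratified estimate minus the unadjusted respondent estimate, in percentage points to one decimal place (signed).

+4.8 percentage points

Without adjustment, the pooled respondent share is:
  (180/420)×19.3 + (60/420)×40.1 + (180/420)×61.6 = 40.4%
Post-stratifying to population shares instead:
  0.17×19.3 + 0.43×40.1 + 0.4×61.6 = 45.164%
Difference = 45.164 − 40.4 = 4.764 pp.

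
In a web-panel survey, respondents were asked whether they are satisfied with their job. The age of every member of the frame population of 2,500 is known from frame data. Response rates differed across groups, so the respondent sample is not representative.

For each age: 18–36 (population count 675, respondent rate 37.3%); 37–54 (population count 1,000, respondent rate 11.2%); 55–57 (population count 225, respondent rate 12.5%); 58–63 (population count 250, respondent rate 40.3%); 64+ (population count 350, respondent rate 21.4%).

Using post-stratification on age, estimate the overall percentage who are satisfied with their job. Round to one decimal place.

22.7%

Weight each group's respondent value by its population share:
  18–36: (675/2,500) × 37.3 = 10.071
  37–54: (1,000/2,500) × 11.2 = 4.48
  55–57: (225/2,500) × 12.5 = 1.125
  58–63: (250/2,500) × 40.3 = 4.03
  64+: (350/2,500) × 21.4 = 2.996
Post-stratified estimate = 22.702 → 22.7%.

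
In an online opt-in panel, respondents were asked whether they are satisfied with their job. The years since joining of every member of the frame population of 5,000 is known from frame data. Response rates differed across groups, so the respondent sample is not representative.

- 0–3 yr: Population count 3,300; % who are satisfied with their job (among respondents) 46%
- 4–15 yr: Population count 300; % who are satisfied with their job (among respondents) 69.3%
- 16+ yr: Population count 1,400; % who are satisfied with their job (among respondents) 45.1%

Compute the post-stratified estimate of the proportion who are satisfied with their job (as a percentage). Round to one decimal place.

47.1%

Reweight to the known years since joining distribution:
  0–3 yr: (3,300/5,000) × 46 = 30.36
  4–15 yr: (300/5,000) × 69.3 = 4.158
  16+ yr: (1,400/5,000) × 45.1 = 12.628
Post-stratified estimate = 47.146 → 47.1%.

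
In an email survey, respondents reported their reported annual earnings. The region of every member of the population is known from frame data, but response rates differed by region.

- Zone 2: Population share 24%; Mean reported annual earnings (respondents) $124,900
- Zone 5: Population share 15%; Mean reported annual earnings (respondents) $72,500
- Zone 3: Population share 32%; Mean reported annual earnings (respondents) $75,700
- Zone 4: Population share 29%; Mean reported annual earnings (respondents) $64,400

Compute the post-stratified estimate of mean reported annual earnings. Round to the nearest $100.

Reweight to the known region distribution:
  Zone 2: 0.24 × 124,900 = 29,976
  Zone 5: 0.15 × 72,500 = 10,875
  Zone 3: 0.32 × 75,700 = 24,224
  Zone 4: 0.29 × 64,400 = 18,676
Post-stratified estimate = 83,751 → $83,800.

$83,800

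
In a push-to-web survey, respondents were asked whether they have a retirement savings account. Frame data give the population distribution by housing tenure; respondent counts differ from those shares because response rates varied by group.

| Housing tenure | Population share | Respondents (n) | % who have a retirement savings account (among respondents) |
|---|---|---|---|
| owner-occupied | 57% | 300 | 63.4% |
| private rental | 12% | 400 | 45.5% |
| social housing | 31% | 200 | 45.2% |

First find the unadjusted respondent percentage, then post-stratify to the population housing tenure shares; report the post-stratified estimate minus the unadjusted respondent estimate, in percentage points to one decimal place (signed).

+4.2 percentage points

Unadjusted (pooled respondent) estimate weights by respondent counts:
  (300/900)×63.4 + (400/900)×45.5 + (200/900)×45.2 = 51.4%
Post-stratifying to population shares instead:
  0.57×63.4 + 0.12×45.5 + 0.31×45.2 = 55.61%
Difference = 55.61 − 51.4 = 4.21 pp.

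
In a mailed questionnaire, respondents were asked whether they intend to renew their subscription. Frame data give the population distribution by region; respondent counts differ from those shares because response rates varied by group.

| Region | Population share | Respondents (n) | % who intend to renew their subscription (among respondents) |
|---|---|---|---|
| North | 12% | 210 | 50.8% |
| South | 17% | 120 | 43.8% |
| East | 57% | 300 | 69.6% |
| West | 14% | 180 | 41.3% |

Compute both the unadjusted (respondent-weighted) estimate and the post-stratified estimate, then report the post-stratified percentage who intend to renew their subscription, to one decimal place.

Unadjusted (pooled respondent) estimate weights by respondent counts:
  (210/810)×50.8 + (120/810)×43.8 + (300/810)×69.6 + (180/810)×41.3 = 54.6148%
Reweighting by population region shares:
  0.12×50.8 + 0.17×43.8 + 0.57×69.6 + 0.14×41.3 = 58.996%

59.0%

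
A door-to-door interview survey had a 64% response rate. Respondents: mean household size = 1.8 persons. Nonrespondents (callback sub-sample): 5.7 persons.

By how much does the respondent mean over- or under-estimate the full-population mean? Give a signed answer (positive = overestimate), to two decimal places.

-1.40

Nonresponse fraction = 1 − 0.64 = 0.36.
Bias = (nonresponse fraction) × (respondent mean − nonrespondent mean)
     = 0.36 × (1.8 − 5.7) = 0.36 × -3.9 = -1.404.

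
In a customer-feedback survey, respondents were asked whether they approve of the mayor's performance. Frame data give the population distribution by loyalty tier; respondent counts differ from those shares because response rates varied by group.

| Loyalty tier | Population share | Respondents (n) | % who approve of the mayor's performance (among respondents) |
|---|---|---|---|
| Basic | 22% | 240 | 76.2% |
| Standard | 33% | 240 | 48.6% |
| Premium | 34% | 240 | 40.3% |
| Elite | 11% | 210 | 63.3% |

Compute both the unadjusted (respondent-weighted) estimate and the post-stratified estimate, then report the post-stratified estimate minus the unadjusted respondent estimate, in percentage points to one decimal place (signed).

-3.4 percentage points

Unadjusted (pooled respondent) estimate weights by respondent counts:
  (240/930)×76.2 + (240/930)×48.6 + (240/930)×40.3 + (210/930)×63.3 = 56.9%
Reweighting by population loyalty tier shares:
  0.22×76.2 + 0.33×48.6 + 0.34×40.3 + 0.11×63.3 = 53.467%
Difference = 53.467 − 56.9 = -3.433 pp.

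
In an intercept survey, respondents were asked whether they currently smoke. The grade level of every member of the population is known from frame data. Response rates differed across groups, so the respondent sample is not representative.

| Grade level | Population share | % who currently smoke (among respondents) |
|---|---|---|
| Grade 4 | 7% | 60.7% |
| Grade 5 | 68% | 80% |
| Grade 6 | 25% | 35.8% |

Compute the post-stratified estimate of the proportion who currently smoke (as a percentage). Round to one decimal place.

67.6%

Each cell contributes population-share × respondent value:
  Grade 4: 0.07 × 60.7 = 4.249
  Grade 5: 0.68 × 80 = 54.4
  Grade 6: 0.25 × 35.8 = 8.95
Post-stratified estimate = 67.599 → 67.6%.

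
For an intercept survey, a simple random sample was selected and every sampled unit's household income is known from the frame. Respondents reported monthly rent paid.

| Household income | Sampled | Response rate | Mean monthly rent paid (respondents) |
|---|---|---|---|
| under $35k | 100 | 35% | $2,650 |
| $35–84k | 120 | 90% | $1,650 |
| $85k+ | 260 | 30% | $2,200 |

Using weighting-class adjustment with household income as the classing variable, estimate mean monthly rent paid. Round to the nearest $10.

$2,160

Each respondent's weight = sampled/responded in their class; summing within a class gives n_sampled, so:
  under $35k: 100 × 2650 = 265,000
  $35–84k: 120 × 1650 = 198,000
  $85k+: 260 × 2200 = 572,000
Adjusted estimate = 1,035,000 / 480 = 2156.25 → $2,160.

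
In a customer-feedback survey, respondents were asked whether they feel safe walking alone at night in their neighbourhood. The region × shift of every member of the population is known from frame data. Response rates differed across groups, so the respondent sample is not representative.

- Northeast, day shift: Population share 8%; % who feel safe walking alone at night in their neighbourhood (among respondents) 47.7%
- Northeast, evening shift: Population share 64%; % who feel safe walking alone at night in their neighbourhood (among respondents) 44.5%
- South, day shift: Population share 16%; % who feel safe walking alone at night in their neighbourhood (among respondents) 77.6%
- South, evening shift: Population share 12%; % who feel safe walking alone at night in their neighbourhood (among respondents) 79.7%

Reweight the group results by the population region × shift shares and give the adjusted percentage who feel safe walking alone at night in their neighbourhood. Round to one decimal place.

Each cell contributes population-share × respondent value:
  Northeast, day shift: 0.08 × 47.7 = 3.816
  Northeast, evening shift: 0.64 × 44.5 = 28.48
  South, day shift: 0.16 × 77.6 = 12.416
  South, evening shift: 0.12 × 79.7 = 9.564
Post-stratified estimate = 54.276 → 54.3%.

54.3%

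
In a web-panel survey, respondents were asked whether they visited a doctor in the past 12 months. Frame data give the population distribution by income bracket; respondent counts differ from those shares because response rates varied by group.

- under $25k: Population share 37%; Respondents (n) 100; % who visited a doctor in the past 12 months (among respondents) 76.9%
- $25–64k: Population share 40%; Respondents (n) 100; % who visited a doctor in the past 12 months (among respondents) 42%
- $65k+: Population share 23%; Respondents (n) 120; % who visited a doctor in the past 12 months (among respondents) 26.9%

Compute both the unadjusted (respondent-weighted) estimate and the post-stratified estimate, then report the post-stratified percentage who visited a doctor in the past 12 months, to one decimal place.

51.4%

Naive respondent-only estimate (weights = respondent counts):
  (100/320)×76.9 + (100/320)×42 + (120/320)×26.9 = 47.2437%
Post-stratifying to population shares instead:
  0.37×76.9 + 0.4×42 + 0.23×26.9 = 51.44%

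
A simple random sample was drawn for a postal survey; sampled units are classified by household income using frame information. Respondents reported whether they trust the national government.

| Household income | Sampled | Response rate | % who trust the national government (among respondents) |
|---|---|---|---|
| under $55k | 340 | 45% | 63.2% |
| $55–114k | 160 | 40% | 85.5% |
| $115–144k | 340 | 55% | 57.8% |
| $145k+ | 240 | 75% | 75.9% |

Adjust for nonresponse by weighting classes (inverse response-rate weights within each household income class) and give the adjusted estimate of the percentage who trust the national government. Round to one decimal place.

67.6%

Inverse-response-rate weighting restores each class to its sampled count, so class totals weight by n_sampled:
  under $55k: 340 × 63.2 = 21,488
  $55–114k: 160 × 85.5 = 13,680
  $115–144k: 340 × 57.8 = 19,652
  $145k+: 240 × 75.9 = 18,216
Adjusted estimate = 73,036 / 1,080 = 67.6259 → 67.6%.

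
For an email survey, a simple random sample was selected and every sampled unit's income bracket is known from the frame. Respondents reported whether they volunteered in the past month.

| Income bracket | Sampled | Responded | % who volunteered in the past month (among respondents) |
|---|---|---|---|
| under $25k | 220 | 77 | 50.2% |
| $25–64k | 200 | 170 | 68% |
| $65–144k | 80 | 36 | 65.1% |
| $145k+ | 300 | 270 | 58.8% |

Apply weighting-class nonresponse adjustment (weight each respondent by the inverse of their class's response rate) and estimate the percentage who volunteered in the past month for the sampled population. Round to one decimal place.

59.4%

Response rates by class: under $25k 77/220 = 35%, $25–64k 170/200 = 85%, $65–144k 36/80 = 45%, $145k+ 270/300 = 90%.
With weight = n_sampled/n_responded per class, the weighted class total is n_sampled:
  under $25k: 220 × 50.2 = 11,044
  $25–64k: 200 × 68 = 13,600
  $65–144k: 80 × 65.1 = 5208
  $145k+: 300 × 58.8 = 17,640
Adjusted estimate = 47,492 / 800 = 59.365 → 59.4%.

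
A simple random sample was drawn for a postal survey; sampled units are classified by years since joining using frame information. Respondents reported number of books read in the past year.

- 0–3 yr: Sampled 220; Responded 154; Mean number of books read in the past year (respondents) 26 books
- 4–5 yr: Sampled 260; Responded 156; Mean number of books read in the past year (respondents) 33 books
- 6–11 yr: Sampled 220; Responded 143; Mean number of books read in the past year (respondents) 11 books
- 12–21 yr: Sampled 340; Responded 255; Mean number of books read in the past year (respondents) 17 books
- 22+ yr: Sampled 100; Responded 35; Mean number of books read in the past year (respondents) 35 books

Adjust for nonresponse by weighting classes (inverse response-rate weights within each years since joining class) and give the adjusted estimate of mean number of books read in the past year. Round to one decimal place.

22.8

Class response rates: 0–3 yr 154/220 = 70%, 4–5 yr 156/260 = 60%, 6–11 yr 143/220 = 65%, 12–21 yr 255/340 = 75%, 22+ yr 35/100 = 35%.
Weighting each respondent by the inverse class response rate inflates each class back to its sampled size, so the class weight is n_sampled:
  0–3 yr: 220 × 26 = 5720
  4–5 yr: 260 × 33 = 8580
  6–11 yr: 220 × 11 = 2420
  12–21 yr: 340 × 17 = 5780
  22+ yr: 100 × 35 = 3500
Adjusted estimate = 26,000 / 1,140 = 22.807 → 22.8.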